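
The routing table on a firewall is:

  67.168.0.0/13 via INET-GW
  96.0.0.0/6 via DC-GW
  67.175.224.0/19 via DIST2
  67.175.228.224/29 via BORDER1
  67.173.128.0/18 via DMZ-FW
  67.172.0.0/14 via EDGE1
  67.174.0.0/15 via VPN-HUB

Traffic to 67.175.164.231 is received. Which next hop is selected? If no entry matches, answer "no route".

VPN-HUB

Routes whose prefix contains 67.175.164.231:
  67.168.0.0/13 (67.168.0.0 - 67.175.255.255) -> INET-GW
  67.172.0.0/14 (67.172.0.0 - 67.175.255.255) -> EDGE1
  67.174.0.0/15 (67.174.0.0 - 67.175.255.255) -> VPN-HUB
More-specific entries that do NOT match:
  67.175.228.224/29 (67.175.228.224 - 67.175.228.231) does not contain 67.175.164.231
  67.175.224.0/19 (67.175.224.0 - 67.175.255.255) does not contain 67.175.164.231
  67.173.128.0/18 (67.173.128.0 - 67.173.191.255) does not contain 67.175.164.231
Longest matching prefix is /15 -> next hop VPN-HUB.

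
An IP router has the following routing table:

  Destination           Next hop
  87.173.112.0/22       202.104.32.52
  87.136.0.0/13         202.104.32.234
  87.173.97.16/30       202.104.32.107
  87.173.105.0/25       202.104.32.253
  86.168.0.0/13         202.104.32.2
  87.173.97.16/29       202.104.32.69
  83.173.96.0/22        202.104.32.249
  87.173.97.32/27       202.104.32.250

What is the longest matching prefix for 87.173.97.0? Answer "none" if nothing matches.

none

87.173.97.0 is outside every listed prefix and there is no default route.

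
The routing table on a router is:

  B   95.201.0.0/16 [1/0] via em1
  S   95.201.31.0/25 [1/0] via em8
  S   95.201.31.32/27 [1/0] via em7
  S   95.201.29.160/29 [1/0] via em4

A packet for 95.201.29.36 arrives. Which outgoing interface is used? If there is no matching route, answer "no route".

Routes whose prefix contains 95.201.29.36:
  95.201.0.0/16 (95.201.0.0 - 95.201.255.255) -> em1
More-specific entries that do NOT match:
  95.201.29.160/29 (95.201.29.160 - 95.201.29.167) does not contain 95.201.29.36
  95.201.31.32/27 (95.201.31.32 - 95.201.31.63) does not contain 95.201.29.36
  95.201.31.0/25 (95.201.31.0 - 95.201.31.127) does not contain 95.201.29.36
Longest matching prefix is /16 -> interface em1.

em1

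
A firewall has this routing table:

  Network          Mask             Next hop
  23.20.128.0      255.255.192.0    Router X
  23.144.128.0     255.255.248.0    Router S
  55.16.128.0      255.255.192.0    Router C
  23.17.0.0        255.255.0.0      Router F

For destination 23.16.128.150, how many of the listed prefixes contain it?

0

No listed prefix contains 23.16.128.150.
Total matching entries: 0.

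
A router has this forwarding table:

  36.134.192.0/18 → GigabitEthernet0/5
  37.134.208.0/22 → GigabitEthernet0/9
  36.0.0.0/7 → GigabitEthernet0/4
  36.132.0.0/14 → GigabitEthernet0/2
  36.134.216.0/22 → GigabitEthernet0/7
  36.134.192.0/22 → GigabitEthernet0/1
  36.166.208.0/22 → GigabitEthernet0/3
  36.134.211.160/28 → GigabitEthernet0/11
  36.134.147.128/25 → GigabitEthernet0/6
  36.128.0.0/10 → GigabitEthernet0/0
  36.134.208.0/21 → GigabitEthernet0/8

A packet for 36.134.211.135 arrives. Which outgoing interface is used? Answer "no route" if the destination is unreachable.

Routes whose prefix contains 36.134.211.135:
  36.0.0.0/7 (36.0.0.0 - 37.255.255.255) -> GigabitEthernet0/4
  36.128.0.0/10 (36.128.0.0 - 36.191.255.255) -> GigabitEthernet0/0
  36.132.0.0/14 (36.132.0.0 - 36.135.255.255) -> GigabitEthernet0/2
  36.134.192.0/18 (36.134.192.0 - 36.134.255.255) -> GigabitEthernet0/5
  36.134.208.0/21 (36.134.208.0 - 36.134.215.255) -> GigabitEthernet0/8
More-specific entries that do NOT match:
  36.134.211.160/28 (36.134.211.160 - 36.134.211.175) does not contain 36.134.211.135
  36.134.147.128/25 (36.134.147.128 - 36.134.147.255) does not contain 36.134.211.135
  37.134.208.0/22 (37.134.208.0 - 37.134.211.255) does not contain 36.134.211.135
  36.134.216.0/22 (36.134.216.0 - 36.134.219.255) does not contain 36.134.211.135
  36.134.192.0/22 (36.134.192.0 - 36.134.195.255) does not contain 36.134.211.135
  36.166.208.0/22 (36.166.208.0 - 36.166.211.255) does not contain 36.134.211.135
Longest matching prefix is /21 -> interface GigabitEthernet0/8.

GigabitEthernet0/8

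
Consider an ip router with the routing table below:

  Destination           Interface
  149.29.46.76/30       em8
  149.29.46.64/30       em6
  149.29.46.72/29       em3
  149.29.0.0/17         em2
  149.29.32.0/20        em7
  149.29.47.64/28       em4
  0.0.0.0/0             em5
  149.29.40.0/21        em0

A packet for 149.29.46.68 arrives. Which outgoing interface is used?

em0

Routes whose prefix contains 149.29.46.68:
  0.0.0.0/0 (default, matches everything) -> em5
  149.29.0.0/17 (149.29.0.0 - 149.29.127.255) -> em2
  149.29.32.0/20 (149.29.32.0 - 149.29.47.255) -> em7
  149.29.40.0/21 (149.29.40.0 - 149.29.47.255) -> em0
More-specific entries that do NOT match:
  149.29.46.76/30 (149.29.46.76 - 149.29.46.79) does not contain 149.29.46.68
  149.29.46.64/30 (149.29.46.64 - 149.29.46.67) does not contain 149.29.46.68
  149.29.46.72/29 (149.29.46.72 - 149.29.46.79) does not contain 149.29.46.68
  149.29.47.64/28 (149.29.47.64 - 149.29.47.79) does not contain 149.29.46.68
Longest matching prefix is /21 -> interface em0.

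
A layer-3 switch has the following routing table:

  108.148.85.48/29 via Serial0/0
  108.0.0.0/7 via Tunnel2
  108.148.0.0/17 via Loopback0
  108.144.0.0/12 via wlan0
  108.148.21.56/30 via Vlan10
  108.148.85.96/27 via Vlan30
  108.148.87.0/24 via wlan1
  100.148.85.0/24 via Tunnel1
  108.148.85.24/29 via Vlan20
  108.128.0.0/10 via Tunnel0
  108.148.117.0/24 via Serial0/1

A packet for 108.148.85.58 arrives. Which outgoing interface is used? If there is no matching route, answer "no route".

Loopback0

Routes whose prefix contains 108.148.85.58:
  108.0.0.0/7 (108.0.0.0 - 109.255.255.255) -> Tunnel2
  108.128.0.0/10 (108.128.0.0 - 108.191.255.255) -> Tunnel0
  108.144.0.0/12 (108.144.0.0 - 108.159.255.255) -> wlan0
  108.148.0.0/17 (108.148.0.0 - 108.148.127.255) -> Loopback0
More-specific entries that do NOT match:
  108.148.21.56/30 (108.148.21.56 - 108.148.21.59) does not contain 108.148.85.58
  108.148.85.48/29 (108.148.85.48 - 108.148.85.55) does not contain 108.148.85.58
  108.148.85.24/29 (108.148.85.24 - 108.148.85.31) does not contain 108.148.85.58
  108.148.85.96/27 (108.148.85.96 - 108.148.85.127) does not contain 108.148.85.58
  108.148.87.0/24 (108.148.87.0 - 108.148.87.255) does not contain 108.148.85.58
  100.148.85.0/24 (100.148.85.0 - 100.148.85.255) does not contain 108.148.85.58
  108.148.117.0/24 (108.148.117.0 - 108.148.117.255) does not contain 108.148.85.58
Longest matching prefix is /17 -> interface Loopback0.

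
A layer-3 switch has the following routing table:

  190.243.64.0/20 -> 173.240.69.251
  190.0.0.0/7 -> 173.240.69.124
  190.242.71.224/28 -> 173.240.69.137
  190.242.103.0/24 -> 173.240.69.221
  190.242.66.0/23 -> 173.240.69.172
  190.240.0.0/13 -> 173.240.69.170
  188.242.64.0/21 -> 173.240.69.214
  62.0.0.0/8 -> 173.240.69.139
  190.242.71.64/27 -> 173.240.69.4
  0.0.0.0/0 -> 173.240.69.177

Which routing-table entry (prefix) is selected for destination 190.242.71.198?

190.240.0.0/13

Entries matching 190.242.71.198:
  0.0.0.0/0 (default, matches everything)
  190.0.0.0/7 (190.0.0.0 - 191.255.255.255)
  190.240.0.0/13 (190.240.0.0 - 190.247.255.255)
Most specific is 190.240.0.0/13.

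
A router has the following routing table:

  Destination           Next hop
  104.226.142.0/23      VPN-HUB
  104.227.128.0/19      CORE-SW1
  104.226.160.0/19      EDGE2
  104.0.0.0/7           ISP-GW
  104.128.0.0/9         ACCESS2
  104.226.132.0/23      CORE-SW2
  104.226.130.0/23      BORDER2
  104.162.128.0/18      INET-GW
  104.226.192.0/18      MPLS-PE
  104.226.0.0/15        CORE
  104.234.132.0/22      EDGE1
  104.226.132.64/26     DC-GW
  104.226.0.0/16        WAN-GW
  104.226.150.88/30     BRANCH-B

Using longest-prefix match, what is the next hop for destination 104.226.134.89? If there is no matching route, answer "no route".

WAN-GW

Routes whose prefix contains 104.226.134.89:
  104.0.0.0/7 (104.0.0.0 - 105.255.255.255) -> ISP-GW
  104.128.0.0/9 (104.128.0.0 - 104.255.255.255) -> ACCESS2
  104.226.0.0/15 (104.226.0.0 - 104.227.255.255) -> CORE
  104.226.0.0/16 (104.226.0.0 - 104.226.255.255) -> WAN-GW
More-specific entries that do NOT match:
  104.226.150.88/30 (104.226.150.88 - 104.226.150.91) does not contain 104.226.134.89
  104.226.132.64/26 (104.226.132.64 - 104.226.132.127) does not contain 104.226.134.89
  104.226.142.0/23 (104.226.142.0 - 104.226.143.255) does not contain 104.226.134.89
  104.226.132.0/23 (104.226.132.0 - 104.226.133.255) does not contain 104.226.134.89
  104.226.130.0/23 (104.226.130.0 - 104.226.131.255) does not contain 104.226.134.89
  104.234.132.0/22 (104.234.132.0 - 104.234.135.255) does not contain 104.226.134.89
  104.227.128.0/19 (104.227.128.0 - 104.227.159.255) does not contain 104.226.134.89
  104.226.160.0/19 (104.226.160.0 - 104.226.191.255) does not contain 104.226.134.89
  104.162.128.0/18 (104.162.128.0 - 104.162.191.255) does not contain 104.226.134.89
  104.226.192.0/18 (104.226.192.0 - 104.226.255.255) does not contain 104.226.134.89
Longest matching prefix is /16 -> next hop WAN-GW.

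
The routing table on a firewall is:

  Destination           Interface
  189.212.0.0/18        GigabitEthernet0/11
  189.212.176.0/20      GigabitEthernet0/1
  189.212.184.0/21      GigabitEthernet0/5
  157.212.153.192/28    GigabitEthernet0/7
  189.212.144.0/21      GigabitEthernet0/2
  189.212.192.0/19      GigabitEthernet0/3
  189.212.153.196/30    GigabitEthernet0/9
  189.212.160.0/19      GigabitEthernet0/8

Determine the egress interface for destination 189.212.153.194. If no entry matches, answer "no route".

No entry's prefix contains 189.212.153.194; there is no default route.

no route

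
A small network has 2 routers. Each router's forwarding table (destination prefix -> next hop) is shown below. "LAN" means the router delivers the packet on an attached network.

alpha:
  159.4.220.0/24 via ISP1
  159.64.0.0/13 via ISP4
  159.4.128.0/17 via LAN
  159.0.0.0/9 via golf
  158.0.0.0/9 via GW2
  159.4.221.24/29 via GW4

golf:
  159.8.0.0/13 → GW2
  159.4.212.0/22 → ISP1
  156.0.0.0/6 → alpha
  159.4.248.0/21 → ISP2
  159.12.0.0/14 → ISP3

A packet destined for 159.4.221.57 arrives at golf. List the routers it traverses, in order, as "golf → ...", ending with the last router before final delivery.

At golf: longest match for 159.4.221.57 is 156.0.0.0/6 -> alpha
At alpha: longest match for 159.4.221.57 is 159.4.128.0/17 -> LAN

golf → alpha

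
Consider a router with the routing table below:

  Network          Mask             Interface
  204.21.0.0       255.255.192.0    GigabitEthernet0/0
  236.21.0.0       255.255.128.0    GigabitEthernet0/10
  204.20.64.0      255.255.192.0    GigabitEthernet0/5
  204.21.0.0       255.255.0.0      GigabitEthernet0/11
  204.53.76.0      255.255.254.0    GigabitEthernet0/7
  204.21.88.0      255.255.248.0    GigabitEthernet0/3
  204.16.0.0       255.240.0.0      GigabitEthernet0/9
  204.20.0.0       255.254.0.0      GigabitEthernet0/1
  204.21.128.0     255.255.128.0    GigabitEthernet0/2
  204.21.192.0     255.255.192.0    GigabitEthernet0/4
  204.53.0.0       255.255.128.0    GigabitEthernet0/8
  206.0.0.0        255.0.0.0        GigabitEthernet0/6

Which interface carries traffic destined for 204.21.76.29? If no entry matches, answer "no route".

Routes whose prefix contains 204.21.76.29:
  204.16.0.0/12 (204.16.0.0 - 204.31.255.255) -> GigabitEthernet0/9
  204.20.0.0/15 (204.20.0.0 - 204.21.255.255) -> GigabitEthernet0/1
  204.21.0.0/16 (204.21.0.0 - 204.21.255.255) -> GigabitEthernet0/11
More-specific entries that do NOT match:
  204.53.76.0/23 (204.53.76.0 - 204.53.77.255) does not contain 204.21.76.29
  204.21.88.0/21 (204.21.88.0 - 204.21.95.255) does not contain 204.21.76.29
  204.21.0.0/18 (204.21.0.0 - 204.21.63.255) does not contain 204.21.76.29
  204.20.64.0/18 (204.20.64.0 - 204.20.127.255) does not contain 204.21.76.29
  204.21.192.0/18 (204.21.192.0 - 204.21.255.255) does not contain 204.21.76.29
  236.21.0.0/17 (236.21.0.0 - 236.21.127.255) does not contain 204.21.76.29
  204.21.128.0/17 (204.21.128.0 - 204.21.255.255) does not contain 204.21.76.29
  204.53.0.0/17 (204.53.0.0 - 204.53.127.255) does not contain 204.21.76.29
Longest matching prefix is /16 -> interface GigabitEthernet0/11.

GigabitEthernet0/11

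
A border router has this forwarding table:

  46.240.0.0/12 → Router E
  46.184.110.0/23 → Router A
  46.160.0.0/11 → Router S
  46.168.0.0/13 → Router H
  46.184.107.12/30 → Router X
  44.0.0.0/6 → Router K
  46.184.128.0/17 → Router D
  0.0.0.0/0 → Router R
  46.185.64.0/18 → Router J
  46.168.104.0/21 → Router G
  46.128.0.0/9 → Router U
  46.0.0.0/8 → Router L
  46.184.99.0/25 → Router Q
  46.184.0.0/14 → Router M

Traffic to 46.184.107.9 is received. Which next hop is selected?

Routes whose prefix contains 46.184.107.9:
  0.0.0.0/0 (default, matches everything) -> Router R
  44.0.0.0/6 (44.0.0.0 - 47.255.255.255) -> Router K
  46.0.0.0/8 (46.0.0.0 - 46.255.255.255) -> Router L
  46.128.0.0/9 (46.128.0.0 - 46.255.255.255) -> Router U
  46.160.0.0/11 (46.160.0.0 - 46.191.255.255) -> Router S
  46.184.0.0/14 (46.184.0.0 - 46.187.255.255) -> Router M
More-specific entries that do NOT match:
  46.184.107.12/30 (46.184.107.12 - 46.184.107.15) does not contain 46.184.107.9
  46.184.99.0/25 (46.184.99.0 - 46.184.99.127) does not contain 46.184.107.9
  46.184.110.0/23 (46.184.110.0 - 46.184.111.255) does not contain 46.184.107.9
  46.168.104.0/21 (46.168.104.0 - 46.168.111.255) does not contain 46.184.107.9
  46.185.64.0/18 (46.185.64.0 - 46.185.127.255) does not contain 46.184.107.9
  46.184.128.0/17 (46.184.128.0 - 46.184.255.255) does not contain 46.184.107.9
Longest matching prefix is /14 -> next hop Router M.

Router M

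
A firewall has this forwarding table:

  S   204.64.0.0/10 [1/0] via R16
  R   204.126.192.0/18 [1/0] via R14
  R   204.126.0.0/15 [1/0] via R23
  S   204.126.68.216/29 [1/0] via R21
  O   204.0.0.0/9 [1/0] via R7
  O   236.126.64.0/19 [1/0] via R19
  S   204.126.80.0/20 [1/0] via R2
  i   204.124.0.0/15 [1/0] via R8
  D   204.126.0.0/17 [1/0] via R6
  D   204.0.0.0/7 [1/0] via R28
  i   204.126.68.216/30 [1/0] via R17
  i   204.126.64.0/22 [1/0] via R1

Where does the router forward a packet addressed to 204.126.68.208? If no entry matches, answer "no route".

R6

Routes whose prefix contains 204.126.68.208:
  204.0.0.0/7 (204.0.0.0 - 205.255.255.255) -> R28
  204.0.0.0/9 (204.0.0.0 - 204.127.255.255) -> R7
  204.64.0.0/10 (204.64.0.0 - 204.127.255.255) -> R16
  204.126.0.0/15 (204.126.0.0 - 204.127.255.255) -> R23
  204.126.0.0/17 (204.126.0.0 - 204.126.127.255) -> R6
More-specific entries that do NOT match:
  204.126.68.216/30 (204.126.68.216 - 204.126.68.219) does not contain 204.126.68.208
  204.126.68.216/29 (204.126.68.216 - 204.126.68.223) does not contain 204.126.68.208
  204.126.64.0/22 (204.126.64.0 - 204.126.67.255) does not contain 204.126.68.208
  204.126.80.0/20 (204.126.80.0 - 204.126.95.255) does not contain 204.126.68.208
  236.126.64.0/19 (236.126.64.0 - 236.126.95.255) does not contain 204.126.68.208
  204.126.192.0/18 (204.126.192.0 - 204.126.255.255) does not contain 204.126.68.208
Longest matching prefix is /17 -> next hop R6.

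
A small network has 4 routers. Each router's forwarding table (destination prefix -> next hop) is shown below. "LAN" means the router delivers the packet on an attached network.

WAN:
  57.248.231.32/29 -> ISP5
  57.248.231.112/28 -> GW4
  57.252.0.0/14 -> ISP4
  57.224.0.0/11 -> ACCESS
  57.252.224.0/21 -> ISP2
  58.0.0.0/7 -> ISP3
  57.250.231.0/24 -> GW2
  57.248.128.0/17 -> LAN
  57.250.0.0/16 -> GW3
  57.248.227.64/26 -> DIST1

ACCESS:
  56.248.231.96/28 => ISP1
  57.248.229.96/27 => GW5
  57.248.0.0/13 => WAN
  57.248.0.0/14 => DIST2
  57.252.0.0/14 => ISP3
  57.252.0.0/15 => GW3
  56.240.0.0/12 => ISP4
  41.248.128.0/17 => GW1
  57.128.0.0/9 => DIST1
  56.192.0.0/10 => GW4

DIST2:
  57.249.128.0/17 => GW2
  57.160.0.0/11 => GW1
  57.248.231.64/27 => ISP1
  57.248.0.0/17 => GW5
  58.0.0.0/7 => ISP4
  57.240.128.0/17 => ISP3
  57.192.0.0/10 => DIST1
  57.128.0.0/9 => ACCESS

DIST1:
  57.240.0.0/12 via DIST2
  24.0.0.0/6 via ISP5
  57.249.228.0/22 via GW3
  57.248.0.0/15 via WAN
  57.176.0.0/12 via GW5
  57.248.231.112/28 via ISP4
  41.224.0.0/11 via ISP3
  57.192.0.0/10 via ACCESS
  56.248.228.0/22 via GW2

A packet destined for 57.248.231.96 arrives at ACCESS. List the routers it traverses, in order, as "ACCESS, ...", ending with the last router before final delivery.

ACCESS, DIST2, DIST1, WAN

At ACCESS: longest match for 57.248.231.96 is 57.248.0.0/14 -> DIST2
At DIST2: longest match for 57.248.231.96 is 57.192.0.0/10 -> DIST1
At DIST1: longest match for 57.248.231.96 is 57.248.0.0/15 -> WAN
At WAN: longest match for 57.248.231.96 is 57.248.128.0/17 -> LAN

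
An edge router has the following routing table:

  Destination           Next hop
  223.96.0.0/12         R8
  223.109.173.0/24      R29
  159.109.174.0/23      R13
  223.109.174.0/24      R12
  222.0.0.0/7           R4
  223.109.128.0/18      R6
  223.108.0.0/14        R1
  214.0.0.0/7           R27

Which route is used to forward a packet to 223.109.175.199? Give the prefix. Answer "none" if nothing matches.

Entries matching 223.109.175.199:
  222.0.0.0/7 (222.0.0.0 - 223.255.255.255)
  223.96.0.0/12 (223.96.0.0 - 223.111.255.255)
  223.108.0.0/14 (223.108.0.0 - 223.111.255.255)
  223.109.128.0/18 (223.109.128.0 - 223.109.191.255)
Most specific is 223.109.128.0/18.

223.109.128.0/18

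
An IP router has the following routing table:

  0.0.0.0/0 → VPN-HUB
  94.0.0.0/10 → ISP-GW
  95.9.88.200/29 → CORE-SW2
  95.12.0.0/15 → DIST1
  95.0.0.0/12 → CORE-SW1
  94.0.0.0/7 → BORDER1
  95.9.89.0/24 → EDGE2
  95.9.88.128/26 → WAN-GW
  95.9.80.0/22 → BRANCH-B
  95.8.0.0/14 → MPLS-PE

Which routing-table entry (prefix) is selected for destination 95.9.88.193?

Entries matching 95.9.88.193:
  0.0.0.0/0 (default, matches everything)
  94.0.0.0/7 (94.0.0.0 - 95.255.255.255)
  95.0.0.0/12 (95.0.0.0 - 95.15.255.255)
  95.8.0.0/14 (95.8.0.0 - 95.11.255.255)
Most specific is 95.8.0.0/14.

95.8.0.0/14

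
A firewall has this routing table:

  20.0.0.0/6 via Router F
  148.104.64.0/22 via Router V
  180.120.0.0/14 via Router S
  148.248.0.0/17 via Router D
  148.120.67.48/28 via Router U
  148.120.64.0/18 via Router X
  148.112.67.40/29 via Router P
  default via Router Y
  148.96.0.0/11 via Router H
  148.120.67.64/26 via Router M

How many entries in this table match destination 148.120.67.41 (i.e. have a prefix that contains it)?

Prefixes containing 148.120.67.41:
  0.0.0.0/0 (default, matches everything)
  148.96.0.0/11 (148.96.0.0 - 148.127.255.255)
  148.120.64.0/18 (148.120.64.0 - 148.120.127.255)
Total matching entries: 3.

3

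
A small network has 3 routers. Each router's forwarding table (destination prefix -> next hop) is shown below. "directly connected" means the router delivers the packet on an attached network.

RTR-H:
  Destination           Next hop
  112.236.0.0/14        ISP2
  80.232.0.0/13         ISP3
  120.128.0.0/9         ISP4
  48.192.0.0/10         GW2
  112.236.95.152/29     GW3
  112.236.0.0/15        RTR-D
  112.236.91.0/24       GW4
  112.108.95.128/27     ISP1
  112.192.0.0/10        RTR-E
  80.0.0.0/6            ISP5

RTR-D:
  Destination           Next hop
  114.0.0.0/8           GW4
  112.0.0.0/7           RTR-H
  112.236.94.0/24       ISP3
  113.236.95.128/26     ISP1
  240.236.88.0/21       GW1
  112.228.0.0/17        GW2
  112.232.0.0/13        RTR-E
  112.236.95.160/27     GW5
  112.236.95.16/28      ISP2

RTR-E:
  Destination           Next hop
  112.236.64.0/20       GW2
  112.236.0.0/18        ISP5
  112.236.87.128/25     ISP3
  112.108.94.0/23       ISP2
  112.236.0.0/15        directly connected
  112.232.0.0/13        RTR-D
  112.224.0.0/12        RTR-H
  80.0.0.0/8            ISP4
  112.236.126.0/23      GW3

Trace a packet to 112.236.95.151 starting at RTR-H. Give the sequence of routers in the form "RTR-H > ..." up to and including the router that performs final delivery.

RTR-H > RTR-D > RTR-E

At RTR-H: longest match for 112.236.95.151 is 112.236.0.0/15 -> RTR-D
At RTR-D: longest match for 112.236.95.151 is 112.232.0.0/13 -> RTR-E
At RTR-E: longest match for 112.236.95.151 is 112.236.0.0/15 -> directly connected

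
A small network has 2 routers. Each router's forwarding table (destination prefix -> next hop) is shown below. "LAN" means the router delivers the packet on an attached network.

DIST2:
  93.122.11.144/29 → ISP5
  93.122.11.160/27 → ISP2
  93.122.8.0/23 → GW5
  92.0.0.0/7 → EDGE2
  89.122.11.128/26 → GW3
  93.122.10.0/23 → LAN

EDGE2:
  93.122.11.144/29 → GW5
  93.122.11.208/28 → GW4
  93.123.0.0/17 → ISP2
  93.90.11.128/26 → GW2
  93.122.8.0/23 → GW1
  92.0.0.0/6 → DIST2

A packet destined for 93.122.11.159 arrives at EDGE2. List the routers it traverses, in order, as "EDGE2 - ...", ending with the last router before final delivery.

At EDGE2: longest match for 93.122.11.159 is 92.0.0.0/6 -> DIST2
At DIST2: longest match for 93.122.11.159 is 93.122.10.0/23 -> LAN

EDGE2 - DIST2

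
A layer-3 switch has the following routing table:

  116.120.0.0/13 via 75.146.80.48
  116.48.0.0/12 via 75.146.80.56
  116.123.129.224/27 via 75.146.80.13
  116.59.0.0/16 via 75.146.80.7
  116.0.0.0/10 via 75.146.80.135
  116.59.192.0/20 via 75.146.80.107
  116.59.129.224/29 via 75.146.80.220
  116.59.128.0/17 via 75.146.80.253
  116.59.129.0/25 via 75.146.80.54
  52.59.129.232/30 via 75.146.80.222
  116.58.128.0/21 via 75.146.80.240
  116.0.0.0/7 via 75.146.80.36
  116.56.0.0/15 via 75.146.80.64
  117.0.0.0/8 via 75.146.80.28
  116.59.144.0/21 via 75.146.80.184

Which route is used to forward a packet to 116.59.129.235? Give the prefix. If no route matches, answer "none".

Entries matching 116.59.129.235:
  116.0.0.0/7 (116.0.0.0 - 117.255.255.255)
  116.0.0.0/10 (116.0.0.0 - 116.63.255.255)
  116.48.0.0/12 (116.48.0.0 - 116.63.255.255)
  116.59.0.0/16 (116.59.0.0 - 116.59.255.255)
  116.59.128.0/17 (116.59.128.0 - 116.59.255.255)
Most specific is 116.59.128.0/17.

116.59.128.0/17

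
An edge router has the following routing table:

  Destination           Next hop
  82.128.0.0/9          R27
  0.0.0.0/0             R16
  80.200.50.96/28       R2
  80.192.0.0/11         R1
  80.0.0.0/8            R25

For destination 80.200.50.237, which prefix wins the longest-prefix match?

80.192.0.0/11

Entries matching 80.200.50.237:
  0.0.0.0/0 (default, matches everything)
  80.0.0.0/8 (80.0.0.0 - 80.255.255.255)
  80.192.0.0/11 (80.192.0.0 - 80.223.255.255)
Most specific is 80.192.0.0/11.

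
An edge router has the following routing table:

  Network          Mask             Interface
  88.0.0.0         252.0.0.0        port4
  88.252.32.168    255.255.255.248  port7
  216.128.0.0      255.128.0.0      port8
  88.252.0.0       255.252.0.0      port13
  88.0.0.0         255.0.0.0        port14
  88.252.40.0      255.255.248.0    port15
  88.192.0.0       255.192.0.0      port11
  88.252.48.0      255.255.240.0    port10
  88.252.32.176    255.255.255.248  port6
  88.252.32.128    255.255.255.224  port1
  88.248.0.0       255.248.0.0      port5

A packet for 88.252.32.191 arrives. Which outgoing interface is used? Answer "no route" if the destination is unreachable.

port13

Routes whose prefix contains 88.252.32.191:
  88.0.0.0/6 (88.0.0.0 - 91.255.255.255) -> port4
  88.0.0.0/8 (88.0.0.0 - 88.255.255.255) -> port14
  88.192.0.0/10 (88.192.0.0 - 88.255.255.255) -> port11
  88.248.0.0/13 (88.248.0.0 - 88.255.255.255) -> port5
  88.252.0.0/14 (88.252.0.0 - 88.255.255.255) -> port13
More-specific entries that do NOT match:
  88.252.32.168/29 (88.252.32.168 - 88.252.32.175) does not contain 88.252.32.191
  88.252.32.176/29 (88.252.32.176 - 88.252.32.183) does not contain 88.252.32.191
  88.252.32.128/27 (88.252.32.128 - 88.252.32.159) does not contain 88.252.32.191
  88.252.40.0/21 (88.252.40.0 - 88.252.47.255) does not contain 88.252.32.191
  88.252.48.0/20 (88.252.48.0 - 88.252.63.255) does not contain 88.252.32.191
Longest matching prefix is /14 -> interface port13.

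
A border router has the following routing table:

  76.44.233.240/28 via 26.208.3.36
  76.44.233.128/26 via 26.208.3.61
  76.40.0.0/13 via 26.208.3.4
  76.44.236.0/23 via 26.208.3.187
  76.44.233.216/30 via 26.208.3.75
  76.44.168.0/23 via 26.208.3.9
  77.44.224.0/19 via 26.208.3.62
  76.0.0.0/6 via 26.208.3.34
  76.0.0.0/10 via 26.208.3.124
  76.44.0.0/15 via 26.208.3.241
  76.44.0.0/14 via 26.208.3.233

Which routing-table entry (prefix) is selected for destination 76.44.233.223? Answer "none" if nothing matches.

Entries matching 76.44.233.223:
  76.0.0.0/6 (76.0.0.0 - 79.255.255.255)
  76.0.0.0/10 (76.0.0.0 - 76.63.255.255)
  76.40.0.0/13 (76.40.0.0 - 76.47.255.255)
  76.44.0.0/14 (76.44.0.0 - 76.47.255.255)
  76.44.0.0/15 (76.44.0.0 - 76.45.255.255)
Most specific is 76.44.0.0/15.

76.44.0.0/15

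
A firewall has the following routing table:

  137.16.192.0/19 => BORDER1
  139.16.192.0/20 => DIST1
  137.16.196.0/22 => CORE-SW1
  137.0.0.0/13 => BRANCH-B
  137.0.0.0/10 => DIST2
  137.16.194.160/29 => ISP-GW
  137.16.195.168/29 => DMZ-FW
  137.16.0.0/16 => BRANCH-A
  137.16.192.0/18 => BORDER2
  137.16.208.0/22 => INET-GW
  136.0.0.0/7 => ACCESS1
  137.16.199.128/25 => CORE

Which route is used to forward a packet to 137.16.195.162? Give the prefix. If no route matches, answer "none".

Entries matching 137.16.195.162:
  136.0.0.0/7 (136.0.0.0 - 137.255.255.255)
  137.0.0.0/10 (137.0.0.0 - 137.63.255.255)
  137.16.0.0/16 (137.16.0.0 - 137.16.255.255)
  137.16.192.0/18 (137.16.192.0 - 137.16.255.255)
  137.16.192.0/19 (137.16.192.0 - 137.16.223.255)
Most specific is 137.16.192.0/19.

137.16.192.0/19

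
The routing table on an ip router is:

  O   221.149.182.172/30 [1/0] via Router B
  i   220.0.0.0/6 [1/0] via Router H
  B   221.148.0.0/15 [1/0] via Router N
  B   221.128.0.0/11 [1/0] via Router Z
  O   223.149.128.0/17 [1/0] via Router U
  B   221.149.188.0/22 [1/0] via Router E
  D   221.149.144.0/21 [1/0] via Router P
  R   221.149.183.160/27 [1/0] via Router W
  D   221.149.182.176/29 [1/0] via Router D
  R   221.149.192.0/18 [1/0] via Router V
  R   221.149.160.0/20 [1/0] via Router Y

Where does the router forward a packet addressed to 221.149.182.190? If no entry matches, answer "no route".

Routes whose prefix contains 221.149.182.190:
  220.0.0.0/6 (220.0.0.0 - 223.255.255.255) -> Router H
  221.128.0.0/11 (221.128.0.0 - 221.159.255.255) -> Router Z
  221.148.0.0/15 (221.148.0.0 - 221.149.255.255) -> Router N
More-specific entries that do NOT match:
  221.149.182.172/30 (221.149.182.172 - 221.149.182.175) does not contain 221.149.182.190
  221.149.182.176/29 (221.149.182.176 - 221.149.182.183) does not contain 221.149.182.190
  221.149.183.160/27 (221.149.183.160 - 221.149.183.191) does not contain 221.149.182.190
  221.149.188.0/22 (221.149.188.0 - 221.149.191.255) does not contain 221.149.182.190
  221.149.144.0/21 (221.149.144.0 - 221.149.151.255) does not contain 221.149.182.190
  221.149.160.0/20 (221.149.160.0 - 221.149.175.255) does not contain 221.149.182.190
  221.149.192.0/18 (221.149.192.0 - 221.149.255.255) does not contain 221.149.182.190
  223.149.128.0/17 (223.149.128.0 - 223.149.255.255) does not contain 221.149.182.190
Longest matching prefix is /15 -> next hop Router N.

Router N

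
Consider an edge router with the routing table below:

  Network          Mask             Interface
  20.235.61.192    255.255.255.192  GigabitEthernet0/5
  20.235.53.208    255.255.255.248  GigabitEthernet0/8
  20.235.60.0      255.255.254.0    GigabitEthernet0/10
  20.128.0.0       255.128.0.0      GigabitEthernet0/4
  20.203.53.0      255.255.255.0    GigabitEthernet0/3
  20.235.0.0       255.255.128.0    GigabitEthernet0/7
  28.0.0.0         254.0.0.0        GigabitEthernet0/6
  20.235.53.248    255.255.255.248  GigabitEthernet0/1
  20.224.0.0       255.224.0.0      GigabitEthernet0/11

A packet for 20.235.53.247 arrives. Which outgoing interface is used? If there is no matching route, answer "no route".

Routes whose prefix contains 20.235.53.247:
  20.128.0.0/9 (20.128.0.0 - 20.255.255.255) -> GigabitEthernet0/4
  20.224.0.0/11 (20.224.0.0 - 20.255.255.255) -> GigabitEthernet0/11
  20.235.0.0/17 (20.235.0.0 - 20.235.127.255) -> GigabitEthernet0/7
More-specific entries that do NOT match:
  20.235.53.208/29 (20.235.53.208 - 20.235.53.215) does not contain 20.235.53.247
  20.235.53.248/29 (20.235.53.248 - 20.235.53.255) does not contain 20.235.53.247
  20.235.61.192/26 (20.235.61.192 - 20.235.61.255) does not contain 20.235.53.247
  20.203.53.0/24 (20.203.53.0 - 20.203.53.255) does not contain 20.235.53.247
  20.235.60.0/23 (20.235.60.0 - 20.235.61.255) does not contain 20.235.53.247
Longest matching prefix is /17 -> interface GigabitEthernet0/7.

GigabitEthernet0/7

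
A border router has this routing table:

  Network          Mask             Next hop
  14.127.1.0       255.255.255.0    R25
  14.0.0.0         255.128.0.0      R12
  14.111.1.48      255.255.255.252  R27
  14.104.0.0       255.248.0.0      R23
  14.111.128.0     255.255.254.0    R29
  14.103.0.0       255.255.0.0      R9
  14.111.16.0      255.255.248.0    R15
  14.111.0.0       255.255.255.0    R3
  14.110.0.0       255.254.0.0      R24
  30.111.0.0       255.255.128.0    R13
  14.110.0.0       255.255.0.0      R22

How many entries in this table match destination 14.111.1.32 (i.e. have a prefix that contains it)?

3

Prefixes containing 14.111.1.32:
  14.0.0.0/9 (14.0.0.0 - 14.127.255.255)
  14.104.0.0/13 (14.104.0.0 - 14.111.255.255)
  14.110.0.0/15 (14.110.0.0 - 14.111.255.255)
Total matching entries: 3.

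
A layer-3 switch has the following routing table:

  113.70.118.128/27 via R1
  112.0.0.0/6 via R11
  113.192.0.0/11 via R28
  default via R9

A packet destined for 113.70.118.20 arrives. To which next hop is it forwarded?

Routes whose prefix contains 113.70.118.20:
  0.0.0.0/0 (default, matches everything) -> R9
  112.0.0.0/6 (112.0.0.0 - 115.255.255.255) -> R11
More-specific entries that do NOT match:
  113.70.118.128/27 (113.70.118.128 - 113.70.118.159) does not contain 113.70.118.20
  113.192.0.0/11 (113.192.0.0 - 113.223.255.255) does not contain 113.70.118.20
Longest matching prefix is /6 -> next hop R11.

R11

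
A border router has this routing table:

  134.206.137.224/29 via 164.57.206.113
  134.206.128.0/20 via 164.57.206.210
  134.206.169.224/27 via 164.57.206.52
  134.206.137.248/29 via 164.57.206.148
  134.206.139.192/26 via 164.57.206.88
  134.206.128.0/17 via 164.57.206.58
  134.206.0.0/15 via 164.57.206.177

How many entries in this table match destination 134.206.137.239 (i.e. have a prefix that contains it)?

3

Prefixes containing 134.206.137.239:
  134.206.0.0/15 (134.206.0.0 - 134.207.255.255)
  134.206.128.0/17 (134.206.128.0 - 134.206.255.255)
  134.206.128.0/20 (134.206.128.0 - 134.206.143.255)
Total matching entries: 3.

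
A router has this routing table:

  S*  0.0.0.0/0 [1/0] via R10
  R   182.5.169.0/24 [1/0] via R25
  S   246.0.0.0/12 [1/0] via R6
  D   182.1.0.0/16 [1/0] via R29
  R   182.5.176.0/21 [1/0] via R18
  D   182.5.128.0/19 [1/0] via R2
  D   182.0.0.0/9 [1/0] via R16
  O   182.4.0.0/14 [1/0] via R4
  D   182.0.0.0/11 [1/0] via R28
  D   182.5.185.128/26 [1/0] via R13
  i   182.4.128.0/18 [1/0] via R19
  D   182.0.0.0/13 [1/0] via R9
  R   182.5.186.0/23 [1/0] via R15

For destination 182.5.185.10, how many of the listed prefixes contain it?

Prefixes containing 182.5.185.10:
  0.0.0.0/0 (default, matches everything)
  182.0.0.0/9 (182.0.0.0 - 182.127.255.255)
  182.0.0.0/11 (182.0.0.0 - 182.31.255.255)
  182.0.0.0/13 (182.0.0.0 - 182.7.255.255)
  182.4.0.0/14 (182.4.0.0 - 182.7.255.255)
Total matching entries: 5.

5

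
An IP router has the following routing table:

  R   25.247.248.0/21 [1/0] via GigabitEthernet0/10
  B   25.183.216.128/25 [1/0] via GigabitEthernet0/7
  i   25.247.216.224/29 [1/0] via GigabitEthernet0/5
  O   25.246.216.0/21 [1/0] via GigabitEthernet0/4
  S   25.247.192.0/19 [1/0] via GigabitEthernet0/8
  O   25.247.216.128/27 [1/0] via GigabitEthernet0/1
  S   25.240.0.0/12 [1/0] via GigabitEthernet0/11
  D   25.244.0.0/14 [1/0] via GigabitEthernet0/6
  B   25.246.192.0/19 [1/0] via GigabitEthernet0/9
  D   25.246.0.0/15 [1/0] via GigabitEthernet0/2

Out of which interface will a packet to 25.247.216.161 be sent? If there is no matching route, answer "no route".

Routes whose prefix contains 25.247.216.161:
  25.240.0.0/12 (25.240.0.0 - 25.255.255.255) -> GigabitEthernet0/11
  25.244.0.0/14 (25.244.0.0 - 25.247.255.255) -> GigabitEthernet0/6
  25.246.0.0/15 (25.246.0.0 - 25.247.255.255) -> GigabitEthernet0/2
  25.247.192.0/19 (25.247.192.0 - 25.247.223.255) -> GigabitEthernet0/8
More-specific entries that do NOT match:
  25.247.216.224/29 (25.247.216.224 - 25.247.216.231) does not contain 25.247.216.161
  25.247.216.128/27 (25.247.216.128 - 25.247.216.159) does not contain 25.247.216.161
  25.183.216.128/25 (25.183.216.128 - 25.183.216.255) does not contain 25.247.216.161
  25.247.248.0/21 (25.247.248.0 - 25.247.255.255) does not contain 25.247.216.161
  25.246.216.0/21 (25.246.216.0 - 25.246.223.255) does not contain 25.247.216.161
Longest matching prefix is /19 -> interface GigabitEthernet0/8.

GigabitEthernet0/8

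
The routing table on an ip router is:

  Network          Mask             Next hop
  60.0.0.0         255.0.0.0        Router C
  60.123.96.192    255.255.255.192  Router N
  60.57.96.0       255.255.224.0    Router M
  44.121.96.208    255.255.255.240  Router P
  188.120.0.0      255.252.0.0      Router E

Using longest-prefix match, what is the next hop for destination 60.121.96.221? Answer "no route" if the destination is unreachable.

Routes whose prefix contains 60.121.96.221:
  60.0.0.0/8 (60.0.0.0 - 60.255.255.255) -> Router C
More-specific entries that do NOT match:
  44.121.96.208/28 (44.121.96.208 - 44.121.96.223) does not contain 60.121.96.221
  60.123.96.192/26 (60.123.96.192 - 60.123.96.255) does not contain 60.121.96.221
  60.57.96.0/19 (60.57.96.0 - 60.57.127.255) does not contain 60.121.96.221
  188.120.0.0/14 (188.120.0.0 - 188.123.255.255) does not contain 60.121.96.221
Longest matching prefix is /8 -> next hop Router C.

Router C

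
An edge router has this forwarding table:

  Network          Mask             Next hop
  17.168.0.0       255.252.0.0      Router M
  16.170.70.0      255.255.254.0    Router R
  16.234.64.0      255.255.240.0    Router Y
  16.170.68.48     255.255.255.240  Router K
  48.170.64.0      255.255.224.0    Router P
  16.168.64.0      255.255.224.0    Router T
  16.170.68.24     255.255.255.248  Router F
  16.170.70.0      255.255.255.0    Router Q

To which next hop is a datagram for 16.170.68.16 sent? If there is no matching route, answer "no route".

No entry's prefix contains 16.170.68.16; there is no default route.

no route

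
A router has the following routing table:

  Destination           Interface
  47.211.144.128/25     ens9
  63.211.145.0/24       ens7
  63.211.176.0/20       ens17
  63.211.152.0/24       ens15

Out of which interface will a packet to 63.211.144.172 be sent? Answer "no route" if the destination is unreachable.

No entry's prefix contains 63.211.144.172; there is no default route.

no route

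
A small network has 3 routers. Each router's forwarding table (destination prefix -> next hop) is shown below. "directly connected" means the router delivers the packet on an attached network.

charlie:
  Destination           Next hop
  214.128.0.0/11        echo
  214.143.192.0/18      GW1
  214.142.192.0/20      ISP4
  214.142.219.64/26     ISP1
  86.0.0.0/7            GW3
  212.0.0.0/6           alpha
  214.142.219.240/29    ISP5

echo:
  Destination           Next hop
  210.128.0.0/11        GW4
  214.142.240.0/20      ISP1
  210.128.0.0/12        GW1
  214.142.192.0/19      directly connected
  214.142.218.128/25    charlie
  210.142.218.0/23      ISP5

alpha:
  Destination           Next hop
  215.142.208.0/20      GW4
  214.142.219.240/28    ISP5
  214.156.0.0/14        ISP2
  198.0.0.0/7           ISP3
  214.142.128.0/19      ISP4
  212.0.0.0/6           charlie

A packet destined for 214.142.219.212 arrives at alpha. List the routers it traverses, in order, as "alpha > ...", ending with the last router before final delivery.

At alpha: longest match for 214.142.219.212 is 212.0.0.0/6 -> charlie
At charlie: longest match for 214.142.219.212 is 214.128.0.0/11 -> echo
At echo: longest match for 214.142.219.212 is 214.142.192.0/19 -> directly connected

alpha > charlie > echo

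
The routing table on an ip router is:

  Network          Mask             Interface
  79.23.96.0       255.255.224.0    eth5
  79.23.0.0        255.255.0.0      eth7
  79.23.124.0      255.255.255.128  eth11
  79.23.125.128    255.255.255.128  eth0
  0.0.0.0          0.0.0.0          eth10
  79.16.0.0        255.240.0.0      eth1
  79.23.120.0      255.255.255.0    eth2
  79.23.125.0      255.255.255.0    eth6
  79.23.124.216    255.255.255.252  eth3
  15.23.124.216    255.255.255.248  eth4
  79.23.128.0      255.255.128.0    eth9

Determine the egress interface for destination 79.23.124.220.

Routes whose prefix contains 79.23.124.220:
  0.0.0.0/0 (default, matches everything) -> eth10
  79.16.0.0/12 (79.16.0.0 - 79.31.255.255) -> eth1
  79.23.0.0/16 (79.23.0.0 - 79.23.255.255) -> eth7
  79.23.96.0/19 (79.23.96.0 - 79.23.127.255) -> eth5
More-specific entries that do NOT match:
  79.23.124.216/30 (79.23.124.216 - 79.23.124.219) does not contain 79.23.124.220
  15.23.124.216/29 (15.23.124.216 - 15.23.124.223) does not contain 79.23.124.220
  79.23.124.0/25 (79.23.124.0 - 79.23.124.127) does not contain 79.23.124.220
  79.23.125.128/25 (79.23.125.128 - 79.23.125.255) does not contain 79.23.124.220
  79.23.120.0/24 (79.23.120.0 - 79.23.120.255) does not contain 79.23.124.220
  79.23.125.0/24 (79.23.125.0 - 79.23.125.255) does not contain 79.23.124.220
Longest matching prefix is /19 -> interface eth5.

eth5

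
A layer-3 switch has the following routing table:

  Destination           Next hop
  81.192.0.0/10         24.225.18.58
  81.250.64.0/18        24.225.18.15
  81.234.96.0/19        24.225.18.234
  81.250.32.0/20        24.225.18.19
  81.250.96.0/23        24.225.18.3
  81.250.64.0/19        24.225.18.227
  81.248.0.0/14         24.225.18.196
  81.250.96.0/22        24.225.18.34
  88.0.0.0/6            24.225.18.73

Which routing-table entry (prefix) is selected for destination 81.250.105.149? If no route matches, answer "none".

81.250.64.0/18

Entries matching 81.250.105.149:
  81.192.0.0/10 (81.192.0.0 - 81.255.255.255)
  81.248.0.0/14 (81.248.0.0 - 81.251.255.255)
  81.250.64.0/18 (81.250.64.0 - 81.250.127.255)
Most specific is 81.250.64.0/18.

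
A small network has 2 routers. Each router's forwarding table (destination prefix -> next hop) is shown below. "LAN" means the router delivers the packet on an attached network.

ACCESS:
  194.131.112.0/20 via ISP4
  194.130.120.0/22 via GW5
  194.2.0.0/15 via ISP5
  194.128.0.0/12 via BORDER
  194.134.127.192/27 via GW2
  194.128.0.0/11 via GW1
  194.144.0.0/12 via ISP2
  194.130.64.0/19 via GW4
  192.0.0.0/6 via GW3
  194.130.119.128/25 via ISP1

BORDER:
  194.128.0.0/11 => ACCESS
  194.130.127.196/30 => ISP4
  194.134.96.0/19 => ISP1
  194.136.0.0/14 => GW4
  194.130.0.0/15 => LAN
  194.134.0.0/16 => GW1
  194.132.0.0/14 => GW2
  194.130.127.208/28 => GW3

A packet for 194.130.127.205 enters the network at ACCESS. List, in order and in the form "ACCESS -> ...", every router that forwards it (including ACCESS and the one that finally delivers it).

ACCESS -> BORDER

At ACCESS: longest match for 194.130.127.205 is 194.128.0.0/12 -> BORDER
At BORDER: longest match for 194.130.127.205 is 194.130.0.0/15 -> LAN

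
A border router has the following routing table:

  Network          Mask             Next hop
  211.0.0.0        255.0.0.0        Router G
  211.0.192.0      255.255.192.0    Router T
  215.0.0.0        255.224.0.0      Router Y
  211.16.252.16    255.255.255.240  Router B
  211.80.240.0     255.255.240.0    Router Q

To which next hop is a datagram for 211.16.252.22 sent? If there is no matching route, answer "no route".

Router B

Routes whose prefix contains 211.16.252.22:
  211.0.0.0/8 (211.0.0.0 - 211.255.255.255) -> Router G
  211.16.252.16/28 (211.16.252.16 - 211.16.252.31) -> Router B
Longest matching prefix is /28 -> next hop Router B.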